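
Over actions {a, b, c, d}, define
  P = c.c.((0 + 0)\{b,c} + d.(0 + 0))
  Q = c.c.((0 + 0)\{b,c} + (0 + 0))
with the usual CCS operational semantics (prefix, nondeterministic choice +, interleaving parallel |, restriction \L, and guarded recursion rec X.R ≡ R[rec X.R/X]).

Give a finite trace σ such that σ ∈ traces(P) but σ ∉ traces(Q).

LTS(P): 4 reachable states
  u0 = c.c.((0 + 0)\{b,c} + d.(0 + 0)) :: --c--▸ u1
  u1 = c.((0 + 0)\{b,c} + d.(0 + 0)) :: --c--▸ u2
  u2 = (0 + 0)\{b,c} + d.(0 + 0) :: --d--▸ u3
  u3 = 0 + 0 :: ∅
LTS(Q): 3 reachable states
  v0 = c.c.((0 + 0)\{b,c} + (0 + 0)) :: --c--▸ v1
  v1 = c.((0 + 0)\{b,c} + (0 + 0)) :: --c--▸ v2
  v2 = (0 + 0)\{b,c} + (0 + 0) :: ∅
Trace ⟨ccd⟩ through P, begin at {u0}:
  step 1 (c): {u1}
  step 2 (c): {u2}
  step 3 (d): {u3}
  — P admits the full trace.
Trace ⟨ccd⟩ through Q, begin at {v0}:
  step 1 (c): {v1}
  step 2 (c): {v2}
  step 3 (d): ∅ (Q stuck)

ccd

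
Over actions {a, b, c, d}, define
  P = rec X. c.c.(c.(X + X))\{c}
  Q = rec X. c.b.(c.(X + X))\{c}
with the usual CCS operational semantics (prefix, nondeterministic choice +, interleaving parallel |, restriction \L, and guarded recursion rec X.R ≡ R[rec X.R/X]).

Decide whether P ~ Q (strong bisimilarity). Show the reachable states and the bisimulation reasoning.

P's transition system — 3 states:
  p0 = rec X. c.c.(c.(X + X))\{c} :: —c→ p1
  p1 = c.(c.((rec X. c.c.(c.(X + X))\{c}) + (rec X. c.c.(c.(X + X))\{c})))\{c} :: —c→ p2
  p2 = (c.((rec X. c.c.(c.(X + X))\{c}) + (rec X. c.c.(c.(X + X))\{c})))\{c} :: stopped
Q's transition system — 3 states:
  q0 = rec X. c.b.(c.(X + X))\{c} :: —c→ q1
  q1 = b.(c.((rec X. c.b.(c.(X + X))\{c}) + (rec X. c.b.(c.(X + X))\{c})))\{c} :: —b→ q2
  q2 = (c.((rec X. c.b.(c.(X + X))\{c}) + (rec X. c.b.(c.(X + X))\{c})))\{c} :: stopped
Bisimilarity quotient blocks:
  B0 = {p0}
  B1 = {p1}
  B2 = {p2, q2}
  B3 = {q0}
  B4 = {q1}
p0 ∈ B0, q0 ∈ B3 → different blocks

not bisimilar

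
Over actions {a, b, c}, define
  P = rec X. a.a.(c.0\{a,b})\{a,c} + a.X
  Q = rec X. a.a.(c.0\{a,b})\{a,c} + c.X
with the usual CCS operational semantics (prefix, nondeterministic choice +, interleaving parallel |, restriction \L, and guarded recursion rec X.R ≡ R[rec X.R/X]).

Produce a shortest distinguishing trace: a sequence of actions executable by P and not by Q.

aaa

LTS(P): 3 reachable states
  p0 = rec X. a.a.(c.0\{a,b})\{a,c} + a.X ⊢ =a=> p0, =a=> p1
  p1 = a.(c.0\{a,b})\{a,c} ⊢ =a=> p2
  p2 = (c.0\{a,b})\{a,c} ⊢ ·
LTS(Q): 3 reachable states
  q0 = rec X. a.a.(c.0\{a,b})\{a,c} + c.X ⊢ =a=> q1, =c=> q0
  q1 = a.(c.0\{a,b})\{a,c} ⊢ =a=> q2
  q2 = (c.0\{a,b})\{a,c} ⊢ ·
Trace ⟨aaa⟩ through P, begin at {p0}:
  step 1 (a): {p0, p1}
  step 2 (a): {p0, p1, p2}
  step 3 (a): {p0, p1, p2}
  — P admits the full trace.
Trace ⟨aaa⟩ through Q, begin at {q0}:
  step 1 (a): {q1}
  step 2 (a): {q2}
  step 3 (a): ∅  — Q cannot continue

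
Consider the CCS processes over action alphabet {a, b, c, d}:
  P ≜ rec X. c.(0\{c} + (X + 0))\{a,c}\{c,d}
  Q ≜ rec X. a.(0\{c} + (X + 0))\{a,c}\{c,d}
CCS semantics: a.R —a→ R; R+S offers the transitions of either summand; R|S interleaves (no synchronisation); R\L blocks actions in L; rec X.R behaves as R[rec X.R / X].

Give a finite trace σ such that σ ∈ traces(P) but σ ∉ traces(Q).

c

Reachable graph of P (2 states):
  u0 = rec X. c.(0\{c} + (X + 0))\{a,c}\{c,d} → =c=> u1
  u1 = (0\{c} + ((rec X. c.(0\{c} + (X + 0))\{a,c}\{c,d}) + 0))\{a,c}\{c,d} → ∅
Reachable graph of Q (2 states):
  v0 = rec X. a.(0\{c} + (X + 0))\{a,c}\{c,d} → =a=> v1
  v1 = (0\{c} + ((rec X. a.(0\{c} + (X + 0))\{a,c}\{c,d}) + 0))\{a,c}\{c,d} → ∅
Executing c from P (initial set {u0}):
  after c @ step 1: {u1}
  P completes σ.
Executing c from Q (initial set {v0}):
  after c @ step 1: ∅  — Q cannot continue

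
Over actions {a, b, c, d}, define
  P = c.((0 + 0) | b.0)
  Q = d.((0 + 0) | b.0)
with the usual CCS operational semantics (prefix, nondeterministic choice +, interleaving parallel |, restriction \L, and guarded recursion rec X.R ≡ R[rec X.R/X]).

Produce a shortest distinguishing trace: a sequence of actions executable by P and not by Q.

c

P's transition system — 3 states:
  p0 = c.((0 + 0) | b.0) ⊢ ··c··> p1
  p1 = (0 + 0) | b.0 ⊢ ··b··> p2
  p2 = (0 + 0) | 0 ⊢ (no moves)
Q's transition system — 3 states:
  q0 = d.((0 + 0) | b.0) ⊢ ··d··> q1
  q1 = (0 + 0) | b.0 ⊢ ··b··> q2
  q2 = (0 + 0) | 0 ⊢ (no moves)
Trace ⟨c⟩ through P, begin at {p0}:
  [1] c ⇒ {p1}
  P completes σ.
Trace ⟨c⟩ through Q, begin at {q0}:
  [1] c ⇒ ∅ (Q stuck)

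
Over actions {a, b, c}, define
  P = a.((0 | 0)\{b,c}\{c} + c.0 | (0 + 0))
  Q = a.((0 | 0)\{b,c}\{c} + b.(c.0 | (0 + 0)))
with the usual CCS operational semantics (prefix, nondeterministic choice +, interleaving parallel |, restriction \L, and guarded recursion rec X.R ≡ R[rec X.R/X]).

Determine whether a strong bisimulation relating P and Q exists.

not bisimilar

LTS(P): 3 reachable states
  p0 = a.((0 | 0)\{b,c}\{c} + c.0 | (0 + 0)) → —a→ p1
  p1 = (0 | 0)\{b,c}\{c} + c.0 | (0 + 0) → —c→ p2
  p2 = 0 | (0 + 0) → deadlocked
LTS(Q): 4 reachable states
  q0 = a.((0 | 0)\{b,c}\{c} + b.(c.0 | (0 + 0))) → —a→ q1
  q1 = (0 | 0)\{b,c}\{c} + b.(c.0 | (0 + 0)) → —b→ q2
  q2 = c.0 | (0 + 0) → —c→ q3
  q3 = 0 | (0 + 0) → deadlocked
Bisimilarity quotient blocks:
  B0 = {p0}
  B1 = {p1, q2}
  B2 = {p2, q3}
  B3 = {q0}
  B4 = {q1}
p0 ∈ B0, q0 ∈ B3 → different blocks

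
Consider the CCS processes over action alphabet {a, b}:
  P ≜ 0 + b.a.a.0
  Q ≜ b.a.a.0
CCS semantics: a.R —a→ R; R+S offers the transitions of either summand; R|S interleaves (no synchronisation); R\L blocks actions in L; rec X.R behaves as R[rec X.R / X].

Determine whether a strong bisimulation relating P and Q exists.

YES

Reachable graph of P (4 states):
  s0 = 0 + b.a.a.0 | ··b··> s1
  s1 = a.a.0 | ··a··> s2
  s2 = a.0 | ··a··> s3
  s3 = 0 | (no moves)
Reachable graph of Q (4 states):
  t0 = b.a.a.0 | ··b··> t1
  t1 = a.a.0 | ··a··> t2
  t2 = a.0 | ··a··> t3
  t3 = 0 | (no moves)
Bisimilarity quotient blocks:
  B0 = {s0, t0}
  B1 = {s1, t1}
  B2 = {s2, t2}
  B3 = {s3, t3}
s0 ∈ B0, t0 ∈ B0 → same block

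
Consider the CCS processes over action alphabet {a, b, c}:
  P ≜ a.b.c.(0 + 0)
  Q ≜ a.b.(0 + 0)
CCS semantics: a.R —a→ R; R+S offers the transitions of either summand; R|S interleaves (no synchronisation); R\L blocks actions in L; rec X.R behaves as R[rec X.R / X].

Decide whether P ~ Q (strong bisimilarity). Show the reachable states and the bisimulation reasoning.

not bisimilar

P's transition system — 4 states:
  p0 = a.b.c.(0 + 0) ⊢ —a→ p1
  p1 = b.c.(0 + 0) ⊢ —b→ p2
  p2 = c.(0 + 0) ⊢ —c→ p3
  p3 = 0 + 0 ⊢ stopped
Q's transition system — 3 states:
  q0 = a.b.(0 + 0) ⊢ —a→ q1
  q1 = b.(0 + 0) ⊢ —b→ q2
  q2 = 0 + 0 ⊢ stopped
Partition-refinement fixed point:
  B0 = {p0}
  B1 = {p1}
  B2 = {p2}
  B3 = {p3, q2}
  B4 = {q0}
  B5 = {q1}
p0 ∈ B0, q0 ∈ B4 → different blocks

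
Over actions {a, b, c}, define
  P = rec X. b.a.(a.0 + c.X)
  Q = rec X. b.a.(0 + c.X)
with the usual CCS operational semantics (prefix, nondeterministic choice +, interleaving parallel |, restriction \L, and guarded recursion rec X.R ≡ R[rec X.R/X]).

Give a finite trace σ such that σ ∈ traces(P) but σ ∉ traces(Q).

baa

Reachable graph of P (4 states):
  p0 = rec X. b.a.(a.0 + c.X) ⊢ -b-> p1
  p1 = a.(a.0 + c.(rec X. b.a.(a.0 + c.X))) ⊢ -a-> p2
  p2 = a.0 + c.(rec X. b.a.(a.0 + c.X)) ⊢ -a-> p3, -c-> p0
  p3 = 0 ⊢ deadlocked
Reachable graph of Q (3 states):
  q0 = rec X. b.a.(0 + c.X) ⊢ -b-> q1
  q1 = a.(0 + c.(rec X. b.a.(0 + c.X))) ⊢ -a-> q2
  q2 = 0 + c.(rec X. b.a.(0 + c.X)) ⊢ -c-> q0
Executing baa from P (initial set {p0}):
  after b @ step 1: {p1}
  after a @ step 2: {p2}
  after a @ step 3: {p3}
  — P admits the full trace.
Executing baa from Q (initial set {q0}):
  after b @ step 1: {q1}
  after a @ step 2: {q2}
  after a @ step 3: no successor for Q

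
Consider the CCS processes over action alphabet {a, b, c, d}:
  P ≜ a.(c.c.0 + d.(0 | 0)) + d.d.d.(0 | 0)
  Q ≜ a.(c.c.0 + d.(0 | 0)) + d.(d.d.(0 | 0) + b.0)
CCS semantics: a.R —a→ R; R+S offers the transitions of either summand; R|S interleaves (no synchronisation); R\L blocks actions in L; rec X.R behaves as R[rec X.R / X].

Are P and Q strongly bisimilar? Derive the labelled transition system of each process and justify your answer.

NO

P's transition system — 7 states:
  u0 = a.(c.c.0 + d.(0 | 0)) + d.d.d.(0 | 0) → —a→ u1, —d→ u2
  u1 = c.c.0 + d.(0 | 0) → —c→ u3, —d→ u4
  u2 = d.d.(0 | 0) → —d→ u5
  u3 = c.0 → —c→ u6
  u4 = 0 | 0 → (no moves)
  u5 = d.(0 | 0) → —d→ u4
  u6 = 0 → (no moves)
Q's transition system — 7 states:
  v0 = a.(c.c.0 + d.(0 | 0)) + d.(d.d.(0 | 0) + b.0) → —a→ v1, —d→ v2
  v1 = c.c.0 + d.(0 | 0) → —c→ v3, —d→ v4
  v2 = d.d.(0 | 0) + b.0 → —b→ v5, —d→ v6
  v3 = c.0 → —c→ v5
  v4 = 0 | 0 → (no moves)
  v5 = 0 → (no moves)
  v6 = d.(0 | 0) → —d→ v4
Partition-refinement fixed point:
  B0 = {u0}
  B1 = {u2}
  B2 = {u5, v6}
  B3 = {u4, u6, v4, v5}
  B4 = {u1, v1}
  B5 = {u3, v3}
  B6 = {v0}
  B7 = {v2}
u0 ∈ B0, v0 ∈ B6 → different blocks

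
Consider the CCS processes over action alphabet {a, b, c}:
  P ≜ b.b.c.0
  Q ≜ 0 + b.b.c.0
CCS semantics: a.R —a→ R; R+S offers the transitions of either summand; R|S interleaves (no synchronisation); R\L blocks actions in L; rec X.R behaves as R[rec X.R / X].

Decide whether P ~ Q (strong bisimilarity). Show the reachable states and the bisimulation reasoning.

Reachable graph of P (4 states):
  s0 = b.b.c.0 | ··b··> s1
  s1 = b.c.0 | ··b··> s2
  s2 = c.0 | ··c··> s3
  s3 = 0 | ·
Reachable graph of Q (4 states):
  t0 = 0 + b.b.c.0 | ··b··> t1
  t1 = b.c.0 | ··b··> t2
  t2 = c.0 | ··c··> t3
  t3 = 0 | ·
Bisimilarity quotient blocks:
  B0 = {s0, t0}
  B1 = {s1, t1}
  B2 = {s2, t2}
  B3 = {s3, t3}
s0 ∈ B0, t0 ∈ B0 → same block

YES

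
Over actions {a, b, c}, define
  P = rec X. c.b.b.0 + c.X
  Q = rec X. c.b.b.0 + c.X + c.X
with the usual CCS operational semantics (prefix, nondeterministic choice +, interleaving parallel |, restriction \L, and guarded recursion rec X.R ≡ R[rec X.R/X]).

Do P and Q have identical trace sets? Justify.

traces(P) = traces(Q)

P's transition system — 4 states:
  s0 = rec X. c.b.b.0 + c.X | ··c··> s0, ··c··> s1
  s1 = b.b.0 | ··b··> s2
  s2 = b.0 | ··b··> s3
  s3 = 0 | (no moves)
Q's transition system — 4 states:
  t0 = rec X. c.b.b.0 + c.X + c.X | ··c··> t0, ··c··> t1
  t1 = b.b.0 | ··b··> t2
  t2 = b.0 | ··b··> t3
  t3 = 0 | (no moves)
Coarsest stable partition (strong bisimilarity classes):
  B0 = {s0, t0}
  B1 = {s1, t1}
  B2 = {s2, t2}
  B3 = {s3, t3}
s0 ∈ B0, t0 ∈ B0 → same block
Bisimilar ⇒ trace-equivalent.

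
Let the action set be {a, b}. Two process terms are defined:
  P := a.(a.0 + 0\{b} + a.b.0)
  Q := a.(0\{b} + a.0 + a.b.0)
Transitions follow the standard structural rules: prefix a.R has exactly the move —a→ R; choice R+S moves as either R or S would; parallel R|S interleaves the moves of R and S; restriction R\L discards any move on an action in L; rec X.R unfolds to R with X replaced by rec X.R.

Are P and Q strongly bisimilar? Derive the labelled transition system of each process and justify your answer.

P ~ Q

Reachable graph of P (4 states):
  s0 = a.(a.0 + 0\{b} + a.b.0) | ··a··> s1
  s1 = a.0 + 0\{b} + a.b.0 | ··a··> s2, ··a··> s3
  s2 = 0 | (no moves)
  s3 = b.0 | ··b··> s2
Reachable graph of Q (4 states):
  t0 = a.(0\{b} + a.0 + a.b.0) | ··a··> t1
  t1 = 0\{b} + a.0 + a.b.0 | ··a··> t2, ··a··> t3
  t2 = 0 | (no moves)
  t3 = b.0 | ··b··> t2
Coarsest stable partition (strong bisimilarity classes):
  B0 = {s0, t0}
  B1 = {s1, t1}
  B2 = {s2, t2}
  B3 = {s3, t3}
s0 ∈ B0, t0 ∈ B0 → same block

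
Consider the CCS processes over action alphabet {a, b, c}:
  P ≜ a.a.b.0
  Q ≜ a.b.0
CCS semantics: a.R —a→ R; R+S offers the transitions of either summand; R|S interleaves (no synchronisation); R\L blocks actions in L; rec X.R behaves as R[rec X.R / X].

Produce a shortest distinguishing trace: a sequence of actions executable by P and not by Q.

Reachable graph of P (4 states):
  p0 = a.a.b.0 has moves ··a··> p1
  p1 = a.b.0 has moves ··a··> p2
  p2 = b.0 has moves ··b··> p3
  p3 = 0 has moves stopped
Reachable graph of Q (3 states):
  q0 = a.b.0 has moves ··a··> q1
  q1 = b.0 has moves ··b··> q2
  q2 = 0 has moves stopped
Executing aa from P (initial set {p0}):
  after a @ step 1: {p1}
  after a @ step 2: {p2}
  ✓ P
Executing aa from Q (initial set {q0}):
  after a @ step 1: {q1}
  after a @ step 2: no successor for Q

aa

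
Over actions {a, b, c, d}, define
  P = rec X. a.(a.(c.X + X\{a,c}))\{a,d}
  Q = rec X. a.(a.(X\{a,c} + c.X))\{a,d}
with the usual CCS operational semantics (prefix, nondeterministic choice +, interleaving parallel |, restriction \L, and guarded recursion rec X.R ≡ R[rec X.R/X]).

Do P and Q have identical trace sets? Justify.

YES

Reachable graph of P (2 states):
  m0 = rec X. a.(a.(c.X + X\{a,c}))\{a,d} :: —a→ m1
  m1 = (a.(c.(rec X. a.(a.(c.X + X\{a,c}))\{a,d}) + (rec X. a.(a.(c.X + X\{a,c}))\{a,d})\{a,c}))\{a,d} :: ∅
Reachable graph of Q (2 states):
  n0 = rec X. a.(a.(X\{a,c} + c.X))\{a,d} :: —a→ n1
  n1 = (a.((rec X. a.(a.(X\{a,c} + c.X))\{a,d})\{a,c} + c.(rec X. a.(a.(X\{a,c} + c.X))\{a,d})))\{a,d} :: ∅
Bisimilarity quotient blocks:
  B0 = {m0, n0}
  B1 = {m1, n1}
m0 ∈ B0, n0 ∈ B0 → same block
Bisimilar ⇒ trace-equivalent.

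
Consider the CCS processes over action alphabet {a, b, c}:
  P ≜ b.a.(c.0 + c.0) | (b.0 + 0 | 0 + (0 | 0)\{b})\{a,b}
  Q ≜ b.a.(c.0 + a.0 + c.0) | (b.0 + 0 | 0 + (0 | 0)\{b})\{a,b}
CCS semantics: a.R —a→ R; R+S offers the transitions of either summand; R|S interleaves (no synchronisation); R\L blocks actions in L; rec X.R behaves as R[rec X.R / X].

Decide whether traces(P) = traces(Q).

trace-distinct — witness ⟨baa⟩

Reachable graph of P (4 states):
  s0 = b.a.(c.0 + c.0) | (b.0 + 0 | 0 + (0 | 0)\{b})\{a,b} ⊢ --b--▸ s1
  s1 = a.(c.0 + c.0) | (b.0 + 0 | 0 + (0 | 0)\{b})\{a,b} ⊢ --a--▸ s2
  s2 = (c.0 + c.0) | (b.0 + 0 | 0 + (0 | 0)\{b})\{a,b} ⊢ --c--▸ s3
  s3 = 0 | (b.0 + 0 | 0 + (0 | 0)\{b})\{a,b} ⊢ ∅
Reachable graph of Q (4 states):
  t0 = b.a.(c.0 + a.0 + c.0) | (b.0 + 0 | 0 + (0 | 0)\{b})\{a,b} ⊢ --b--▸ t1
  t1 = a.(c.0 + a.0 + c.0) | (b.0 + 0 | 0 + (0 | 0)\{b})\{a,b} ⊢ --a--▸ t2
  t2 = (c.0 + a.0 + c.0) | (b.0 + 0 | 0 + (0 | 0)\{b})\{a,b} ⊢ --a--▸ t3, --c--▸ t3
  t3 = 0 | (b.0 + 0 | 0 + (0 | 0)\{b})\{a,b} ⊢ ∅
Trace ⟨baa⟩ through Q, begin at {t0}:
  step 1 (b): {t1}
  step 2 (a): {t2}
  step 3 (a): {t3}
  ✓ Q
Trace ⟨baa⟩ through P, begin at {s0}:
  step 1 (b): {s1}
  step 2 (a): {s2}
  step 3 (a): ∅  — P cannot continue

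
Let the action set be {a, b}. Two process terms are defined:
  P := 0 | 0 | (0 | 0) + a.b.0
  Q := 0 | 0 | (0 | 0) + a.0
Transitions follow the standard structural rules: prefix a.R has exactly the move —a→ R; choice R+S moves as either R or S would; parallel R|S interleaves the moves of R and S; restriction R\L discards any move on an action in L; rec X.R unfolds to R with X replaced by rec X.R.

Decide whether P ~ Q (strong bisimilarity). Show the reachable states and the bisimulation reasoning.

LTS(P): 3 reachable states
  m0 = 0 | 0 | (0 | 0) + a.b.0 ⊢ ··a··> m1
  m1 = b.0 ⊢ ··b··> m2
  m2 = 0 ⊢ ∅
LTS(Q): 2 reachable states
  n0 = 0 | 0 | (0 | 0) + a.0 ⊢ ··a··> n1
  n1 = 0 ⊢ ∅
Bisimilarity quotient blocks:
  B0 = {m0}
  B1 = {m1}
  B2 = {m2, n1}
  B3 = {n0}
m0 ∈ B0, n0 ∈ B3 → different blocks

not bisimilar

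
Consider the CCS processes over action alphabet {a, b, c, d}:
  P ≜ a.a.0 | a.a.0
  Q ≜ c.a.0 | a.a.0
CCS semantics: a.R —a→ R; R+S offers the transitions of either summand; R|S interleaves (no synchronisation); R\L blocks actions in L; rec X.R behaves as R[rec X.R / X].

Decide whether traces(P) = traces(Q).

NO — witness ⟨aaa⟩

Reachable graph of P (9 states):
  m0 = a.a.0 | a.a.0 :: ··a··> m1, ··a··> m2
  m1 = a.0 | a.a.0 :: ··a··> m3, ··a··> m4
  m2 = a.a.0 | a.0 :: ··a··> m4, ··a··> m5
  m3 = 0 | a.a.0 :: ··a··> m6
  m4 = a.0 | a.0 :: ··a··> m6, ··a··> m7
  m5 = a.a.0 | 0 :: ··a··> m7
  m6 = 0 | a.0 :: ··a··> m8
  m7 = a.0 | 0 :: ··a··> m8
  m8 = 0 | 0 :: ∅
Reachable graph of Q (9 states):
  n0 = c.a.0 | a.a.0 :: ··a··> n1, ··c··> n2
  n1 = c.a.0 | a.0 :: ··a··> n3, ··c··> n4
  n2 = a.0 | a.a.0 :: ··a··> n4, ··a··> n5
  n3 = c.a.0 | 0 :: ··c··> n6
  n4 = a.0 | a.0 :: ··a··> n6, ··a··> n7
  n5 = 0 | a.a.0 :: ··a··> n7
  n6 = a.0 | 0 :: ··a··> n8
  n7 = 0 | a.0 :: ··a··> n8
  n8 = 0 | 0 :: ∅
Executing aaa from P (initial set {m0}):
  [1] a ⇒ {m1, m2}
  [2] a ⇒ {m3, m4, m5}
  [3] a ⇒ {m6, m7}
  ✓ P
Executing aaa from Q (initial set {n0}):
  [1] a ⇒ {n1}
  [2] a ⇒ {n3}
  [3] a ⇒ no successor for Q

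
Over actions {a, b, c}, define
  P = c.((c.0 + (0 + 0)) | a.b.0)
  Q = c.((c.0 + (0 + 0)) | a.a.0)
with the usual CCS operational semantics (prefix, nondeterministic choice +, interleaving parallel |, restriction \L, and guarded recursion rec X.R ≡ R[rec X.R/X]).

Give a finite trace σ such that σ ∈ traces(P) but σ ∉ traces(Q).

P's transition system — 7 states:
  m0 = c.((c.0 + (0 + 0)) | a.b.0) has moves ··c··> m1
  m1 = (c.0 + (0 + 0)) | a.b.0 has moves ··a··> m2, ··c··> m3
  m2 = (c.0 + (0 + 0)) | b.0 has moves ··b··> m4, ··c··> m5
  m3 = 0 | a.b.0 has moves ··a··> m5
  m4 = (c.0 + (0 + 0)) | 0 has moves ··c··> m6
  m5 = 0 | b.0 has moves ··b··> m6
  m6 = 0 | 0 has moves (no moves)
Q's transition system — 7 states:
  n0 = c.((c.0 + (0 + 0)) | a.a.0) has moves ··c··> n1
  n1 = (c.0 + (0 + 0)) | a.a.0 has moves ··a··> n2, ··c··> n3
  n2 = (c.0 + (0 + 0)) | a.0 has moves ··a··> n4, ··c··> n5
  n3 = 0 | a.a.0 has moves ··a··> n5
  n4 = (c.0 + (0 + 0)) | 0 has moves ··c··> n6
  n5 = 0 | a.0 has moves ··a··> n6
  n6 = 0 | 0 has moves (no moves)
Trace ⟨cab⟩ through P, begin at {m0}:
  [1] c ⇒ {m1}
  [2] a ⇒ {m2}
  [3] b ⇒ {m4}
  P completes σ.
Trace ⟨cab⟩ through Q, begin at {n0}:
  [1] c ⇒ {n1}
  [2] a ⇒ {n2}
  [3] b ⇒ ∅ (Q stuck)

cab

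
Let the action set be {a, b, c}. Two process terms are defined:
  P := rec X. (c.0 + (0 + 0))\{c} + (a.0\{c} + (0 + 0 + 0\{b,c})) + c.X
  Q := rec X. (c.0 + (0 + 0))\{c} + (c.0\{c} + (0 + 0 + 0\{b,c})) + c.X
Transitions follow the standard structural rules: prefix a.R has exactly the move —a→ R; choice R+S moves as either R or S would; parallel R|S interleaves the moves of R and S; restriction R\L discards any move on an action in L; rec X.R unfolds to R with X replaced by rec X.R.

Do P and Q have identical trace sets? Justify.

Reachable graph of P (2 states):
  s0 = rec X. (c.0 + (0 + 0))\{c} + (a.0\{c} + (0 + 0 + 0\{b,c})) + c.X has moves =a=> s1, =c=> s0
  s1 = 0\{c} has moves (no moves)
Reachable graph of Q (2 states):
  t0 = rec X. (c.0 + (0 + 0))\{c} + (c.0\{c} + (0 + 0 + 0\{b,c})) + c.X has moves =c=> t0, =c=> t1
  t1 = 0\{c} has moves (no moves)
Trace ⟨a⟩ through P, begin at {s0}:
  [1] a ⇒ {s1}
  P completes σ.
Trace ⟨a⟩ through Q, begin at {t0}:
  [1] a ⇒ no successor for Q

traces(P) ≠ traces(Q) — witness ⟨a⟩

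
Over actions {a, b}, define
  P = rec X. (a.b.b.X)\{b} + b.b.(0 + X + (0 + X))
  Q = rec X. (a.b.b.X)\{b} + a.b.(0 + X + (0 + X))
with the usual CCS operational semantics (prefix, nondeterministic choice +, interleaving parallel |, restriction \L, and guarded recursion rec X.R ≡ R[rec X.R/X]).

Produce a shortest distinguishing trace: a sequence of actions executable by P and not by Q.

Reachable graph of P (4 states):
  u0 = rec X. (a.b.b.X)\{b} + b.b.(0 + X + (0 + X)) → ··a··> u1, ··b··> u2
  u1 = (b.b.(rec X. (a.b.b.X)\{b} + b.b.(0 + X + (0 + X))))\{b} → ∅
  u2 = b.(0 + (rec X. (a.b.b.X)\{b} + b.b.(0 + X + (0 + X))) + (0 + (rec X. (a.b.b.X)\{b} + b.b.(0 + X + (0 + X))))) → ··b··> u3
  u3 = 0 + (rec X. (a.b.b.X)\{b} + b.b.(0 + X + (0 + X))) + (0 + (rec X. (a.b.b.X)\{b} + b.b.(0 + X + (0 + X)))) → ··a··> u1, ··b··> u2
Reachable graph of Q (4 states):
  v0 = rec X. (a.b.b.X)\{b} + a.b.(0 + X + (0 + X)) → ··a··> v1, ··a··> v2
  v1 = (b.b.(rec X. (a.b.b.X)\{b} + a.b.(0 + X + (0 + X))))\{b} → ∅
  v2 = b.(0 + (rec X. (a.b.b.X)\{b} + a.b.(0 + X + (0 + X))) + (0 + (rec X. (a.b.b.X)\{b} + a.b.(0 + X + (0 + X))))) → ··b··> v3
  v3 = 0 + (rec X. (a.b.b.X)\{b} + a.b.(0 + X + (0 + X))) + (0 + (rec X. (a.b.b.X)\{b} + a.b.(0 + X + (0 + X)))) → ··a··> v1, ··a··> v2
Trace ⟨b⟩ through P, begin at {u0}:
  after b @ step 1: {u2}
  P completes σ.
Trace ⟨b⟩ through Q, begin at {v0}:
  after b @ step 1: no successor for Q

b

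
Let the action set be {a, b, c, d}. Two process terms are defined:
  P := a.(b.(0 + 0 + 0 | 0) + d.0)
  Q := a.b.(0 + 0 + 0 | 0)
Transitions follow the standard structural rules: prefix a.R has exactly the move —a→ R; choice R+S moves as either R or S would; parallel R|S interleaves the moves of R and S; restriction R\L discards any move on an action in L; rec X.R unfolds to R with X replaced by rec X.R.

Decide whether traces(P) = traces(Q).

NO — witness ⟨ad⟩

LTS(P): 4 reachable states
  p0 = a.(b.(0 + 0 + 0 | 0) + d.0) | =a=> p1
  p1 = b.(0 + 0 + 0 | 0) + d.0 | =b=> p2, =d=> p3
  p2 = 0 + 0 + 0 | 0 | (no moves)
  p3 = 0 | (no moves)
LTS(Q): 3 reachable states
  q0 = a.b.(0 + 0 + 0 | 0) | =a=> q1
  q1 = b.(0 + 0 + 0 | 0) | =b=> q2
  q2 = 0 + 0 + 0 | 0 | (no moves)
Run σ = ⟨ad⟩ on P: start {p0}
  after a @ step 1: {p1}
  after d @ step 2: {p3}
  — P admits the full trace.
Run σ = ⟨ad⟩ on Q: start {q0}
  after a @ step 1: {q1}
  after d @ step 2: ∅  — Q cannot continue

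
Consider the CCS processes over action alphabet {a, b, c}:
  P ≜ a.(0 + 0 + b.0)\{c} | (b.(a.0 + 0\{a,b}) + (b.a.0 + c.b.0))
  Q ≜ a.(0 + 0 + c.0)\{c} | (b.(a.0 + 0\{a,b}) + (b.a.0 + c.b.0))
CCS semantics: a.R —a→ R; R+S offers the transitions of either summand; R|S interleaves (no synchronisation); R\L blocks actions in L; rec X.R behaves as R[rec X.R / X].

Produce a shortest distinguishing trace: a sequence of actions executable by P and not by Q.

LTS(P): 15 reachable states
  p0 = a.(0 + 0 + b.0)\{c} | (b.(a.0 + 0\{a,b}) + (b.a.0 + c.b.0)) :: ··a··> p1, ··b··> p2, ··b··> p3, ··c··> p4
  p1 = (0 + 0 + b.0)\{c} | (b.(a.0 + 0\{a,b}) + (b.a.0 + c.b.0)) :: ··b··> p5, ··b··> p6, ··b··> p7, ··c··> p8
  p2 = a.(0 + 0 + b.0)\{c} | (a.0 + 0\{a,b}) :: ··a··> p5, ··a··> p9
  p3 = a.(0 + 0 + b.0)\{c} | a.0 :: ··a··> p6, ··a··> p9
  p4 = a.(0 + 0 + b.0)\{c} | b.0 :: ··a··> p8, ··b··> p9
  p5 = (0 + 0 + b.0)\{c} | (a.0 + 0\{a,b}) :: ··a··> p10, ··b··> p11
  p6 = (0 + 0 + b.0)\{c} | a.0 :: ··a··> p10, ··b··> p12
  p7 = 0\{c} | (b.(a.0 + 0\{a,b}) + (b.a.0 + c.b.0)) :: ··b··> p11, ··b··> p12, ··c··> p13
  p8 = (0 + 0 + b.0)\{c} | b.0 :: ··b··> p10, ··b··> p13
  p9 = a.(0 + 0 + b.0)\{c} | 0 :: ··a··> p10
  p10 = (0 + 0 + b.0)\{c} | 0 :: ··b··> p14
  p11 = 0\{c} | (a.0 + 0\{a,b}) :: ··a··> p14
  p12 = 0\{c} | a.0 :: ··a··> p14
  p13 = 0\{c} | b.0 :: ··b··> p14
  p14 = 0\{c} | 0 :: stopped
LTS(Q): 10 reachable states
  q0 = a.(0 + 0 + c.0)\{c} | (b.(a.0 + 0\{a,b}) + (b.a.0 + c.b.0)) :: ··a··> q1, ··b··> q2, ··b··> q3, ··c··> q4
  q1 = (0 + 0 + c.0)\{c} | (b.(a.0 + 0\{a,b}) + (b.a.0 + c.b.0)) :: ··b··> q5, ··b··> q6, ··c··> q7
  q2 = a.(0 + 0 + c.0)\{c} | (a.0 + 0\{a,b}) :: ··a··> q5, ··a··> q8
  q3 = a.(0 + 0 + c.0)\{c} | a.0 :: ··a··> q6, ··a··> q8
  q4 = a.(0 + 0 + c.0)\{c} | b.0 :: ··a··> q7, ··b··> q8
  q5 = (0 + 0 + c.0)\{c} | (a.0 + 0\{a,b}) :: ··a··> q9
  q6 = (0 + 0 + c.0)\{c} | a.0 :: ··a··> q9
  q7 = (0 + 0 + c.0)\{c} | b.0 :: ··b··> q9
  q8 = a.(0 + 0 + c.0)\{c} | 0 :: ··a··> q9
  q9 = (0 + 0 + c.0)\{c} | 0 :: stopped
Trace ⟨abb⟩ through P, begin at {p0}:
  [1] a ⇒ {p1}
  [2] b ⇒ {p5, p6, p7}
  [3] b ⇒ {p11, p12}
  ✓ P
Trace ⟨abb⟩ through Q, begin at {q0}:
  [1] a ⇒ {q1}
  [2] b ⇒ {q5, q6}
  [3] b ⇒ ∅  — Q cannot continue

abb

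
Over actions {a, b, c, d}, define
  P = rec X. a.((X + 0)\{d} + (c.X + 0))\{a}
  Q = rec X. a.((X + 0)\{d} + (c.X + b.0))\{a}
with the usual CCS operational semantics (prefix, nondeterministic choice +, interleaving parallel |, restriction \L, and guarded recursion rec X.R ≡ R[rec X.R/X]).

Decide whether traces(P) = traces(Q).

NO — witness ⟨ab⟩

P's transition system — 3 states:
  s0 = rec X. a.((X + 0)\{d} + (c.X + 0))\{a} | —a→ s1
  s1 = (((rec X. a.((X + 0)\{d} + (c.X + 0))\{a}) + 0)\{d} + (c.(rec X. a.((X + 0)\{d} + (c.X + 0))\{a}) + 0))\{a} | —c→ s2
  s2 = (rec X. a.((X + 0)\{d} + (c.X + 0))\{a})\{a} | deadlocked
Q's transition system — 4 states:
  t0 = rec X. a.((X + 0)\{d} + (c.X + b.0))\{a} | —a→ t1
  t1 = (((rec X. a.((X + 0)\{d} + (c.X + b.0))\{a}) + 0)\{d} + (c.(rec X. a.((X + 0)\{d} + (c.X + b.0))\{a}) + b.0))\{a} | —b→ t2, —c→ t3
  t2 = 0\{a} | deadlocked
  t3 = (rec X. a.((X + 0)\{d} + (c.X + b.0))\{a})\{a} | deadlocked
Run σ = ⟨ab⟩ on Q: start {t0}
  step 1 (a): {t1}
  step 2 (b): {t2}
  Q completes σ.
Run σ = ⟨ab⟩ on P: start {s0}
  step 1 (a): {s1}
  step 2 (b): ∅ (P stuck)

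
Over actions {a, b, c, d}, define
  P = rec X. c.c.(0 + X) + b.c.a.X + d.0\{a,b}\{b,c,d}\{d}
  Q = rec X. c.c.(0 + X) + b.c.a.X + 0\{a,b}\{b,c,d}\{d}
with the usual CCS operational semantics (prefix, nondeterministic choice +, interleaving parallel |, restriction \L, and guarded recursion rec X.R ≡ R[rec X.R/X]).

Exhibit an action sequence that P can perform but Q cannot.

LTS(P): 6 reachable states
  u0 = rec X. c.c.(0 + X) + b.c.a.X + d.0\{a,b}\{b,c,d}\{d} has moves -b-> u1, -c-> u2, -d-> u3
  u1 = c.a.(rec X. c.c.(0 + X) + b.c.a.X + d.0\{a,b}\{b,c,d}\{d}) has moves -c-> u4
  u2 = c.(0 + (rec X. c.c.(0 + X) + b.c.a.X + d.0\{a,b}\{b,c,d}\{d})) has moves -c-> u5
  u3 = 0\{a,b}\{b,c,d}\{d} has moves stopped
  u4 = a.(rec X. c.c.(0 + X) + b.c.a.X + d.0\{a,b}\{b,c,d}\{d}) has moves -a-> u0
  u5 = 0 + (rec X. c.c.(0 + X) + b.c.a.X + d.0\{a,b}\{b,c,d}\{d}) has moves -b-> u1, -c-> u2, -d-> u3
LTS(Q): 5 reachable states
  v0 = rec X. c.c.(0 + X) + b.c.a.X + 0\{a,b}\{b,c,d}\{d} has moves -b-> v1, -c-> v2
  v1 = c.a.(rec X. c.c.(0 + X) + b.c.a.X + 0\{a,b}\{b,c,d}\{d}) has moves -c-> v3
  v2 = c.(0 + (rec X. c.c.(0 + X) + b.c.a.X + 0\{a,b}\{b,c,d}\{d})) has moves -c-> v4
  v3 = a.(rec X. c.c.(0 + X) + b.c.a.X + 0\{a,b}\{b,c,d}\{d}) has moves -a-> v0
  v4 = 0 + (rec X. c.c.(0 + X) + b.c.a.X + 0\{a,b}\{b,c,d}\{d}) has moves -b-> v1, -c-> v2
Executing d from P (initial set {u0}):
  after d @ step 1: {u3}
  ✓ P
Executing d from Q (initial set {v0}):
  after d @ step 1: no successor for Q

d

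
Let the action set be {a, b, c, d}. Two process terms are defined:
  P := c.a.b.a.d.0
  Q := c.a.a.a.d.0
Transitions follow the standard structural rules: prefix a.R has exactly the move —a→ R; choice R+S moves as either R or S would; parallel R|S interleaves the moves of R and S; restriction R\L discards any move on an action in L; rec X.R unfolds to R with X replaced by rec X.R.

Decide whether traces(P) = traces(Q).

P's transition system — 6 states:
  u0 = c.a.b.a.d.0 ⊢ —c→ u1
  u1 = a.b.a.d.0 ⊢ —a→ u2
  u2 = b.a.d.0 ⊢ —b→ u3
  u3 = a.d.0 ⊢ —a→ u4
  u4 = d.0 ⊢ —d→ u5
  u5 = 0 ⊢ ·
Q's transition system — 6 states:
  v0 = c.a.a.a.d.0 ⊢ —c→ v1
  v1 = a.a.a.d.0 ⊢ —a→ v2
  v2 = a.a.d.0 ⊢ —a→ v3
  v3 = a.d.0 ⊢ —a→ v4
  v4 = d.0 ⊢ —d→ v5
  v5 = 0 ⊢ ·
Run σ = ⟨cab⟩ on P: start {u0}
  after c @ step 1: {u1}
  after a @ step 2: {u2}
  after b @ step 3: {u3}
  — P admits the full trace.
Run σ = ⟨cab⟩ on Q: start {v0}
  after c @ step 1: {v1}
  after a @ step 2: {v2}
  after b @ step 3: ∅ (Q stuck)

NO — witness ⟨cab⟩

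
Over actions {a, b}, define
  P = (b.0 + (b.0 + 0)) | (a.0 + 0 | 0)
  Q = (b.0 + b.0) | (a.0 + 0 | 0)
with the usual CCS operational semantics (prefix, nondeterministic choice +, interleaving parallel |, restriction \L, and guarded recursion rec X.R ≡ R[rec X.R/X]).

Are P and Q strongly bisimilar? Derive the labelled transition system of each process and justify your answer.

P's transition system — 4 states:
  s0 = (b.0 + (b.0 + 0)) | (a.0 + 0 | 0) → ··a··> s1, ··b··> s2
  s1 = (b.0 + (b.0 + 0)) | 0 → ··b··> s3
  s2 = 0 | (a.0 + 0 | 0) → ··a··> s3
  s3 = 0 | 0 → (no moves)
Q's transition system — 4 states:
  t0 = (b.0 + b.0) | (a.0 + 0 | 0) → ··a··> t1, ··b··> t2
  t1 = (b.0 + b.0) | 0 → ··b··> t3
  t2 = 0 | (a.0 + 0 | 0) → ··a··> t3
  t3 = 0 | 0 → (no moves)
Bisimilarity quotient blocks:
  B0 = {s0, t0}
  B1 = {s2, t2}
  B2 = {s3, t3}
  B3 = {s1, t1}
s0 ∈ B0, t0 ∈ B0 → same block

YES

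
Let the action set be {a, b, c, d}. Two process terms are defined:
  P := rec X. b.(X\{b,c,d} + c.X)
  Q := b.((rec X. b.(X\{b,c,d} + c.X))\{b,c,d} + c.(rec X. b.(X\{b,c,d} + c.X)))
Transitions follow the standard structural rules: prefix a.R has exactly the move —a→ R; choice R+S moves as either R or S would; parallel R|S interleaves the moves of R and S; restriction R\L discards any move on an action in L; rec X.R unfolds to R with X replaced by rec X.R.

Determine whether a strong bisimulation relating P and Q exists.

P ~ Q

P's transition system — 2 states:
  u0 = rec X. b.(X\{b,c,d} + c.X) has moves --b--▸ u1
  u1 = (rec X. b.(X\{b,c,d} + c.X))\{b,c,d} + c.(rec X. b.(X\{b,c,d} + c.X)) has moves --c--▸ u0
Q's transition system — 3 states:
  v0 = b.((rec X. b.(X\{b,c,d} + c.X))\{b,c,d} + c.(rec X. b.(X\{b,c,d} + c.X))) has moves --b--▸ v1
  v1 = (rec X. b.(X\{b,c,d} + c.X))\{b,c,d} + c.(rec X. b.(X\{b,c,d} + c.X)) has moves --c--▸ v2
  v2 = rec X. b.(X\{b,c,d} + c.X) has moves --b--▸ v1
Partition-refinement fixed point:
  B0 = {u0, v0, v2}
  B1 = {u1, v1}
u0 ∈ B0, v0 ∈ B0 → same block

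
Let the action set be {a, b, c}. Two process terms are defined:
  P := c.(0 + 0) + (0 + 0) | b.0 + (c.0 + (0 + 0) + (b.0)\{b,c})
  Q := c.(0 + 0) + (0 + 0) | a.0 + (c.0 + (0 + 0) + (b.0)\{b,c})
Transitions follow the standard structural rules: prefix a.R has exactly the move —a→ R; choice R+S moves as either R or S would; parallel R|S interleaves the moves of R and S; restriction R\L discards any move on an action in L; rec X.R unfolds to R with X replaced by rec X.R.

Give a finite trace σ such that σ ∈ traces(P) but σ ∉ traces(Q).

b

P's transition system — 4 states:
  m0 = c.(0 + 0) + (0 + 0) | b.0 + (c.0 + (0 + 0) + (b.0)\{b,c}) :: -b-> m1, -c-> m2, -c-> m3
  m1 = (0 + 0) | 0 :: deadlocked
  m2 = 0 :: deadlocked
  m3 = 0 + 0 :: deadlocked
Q's transition system — 4 states:
  n0 = c.(0 + 0) + (0 + 0) | a.0 + (c.0 + (0 + 0) + (b.0)\{b,c}) :: -a-> n1, -c-> n2, -c-> n3
  n1 = (0 + 0) | 0 :: deadlocked
  n2 = 0 :: deadlocked
  n3 = 0 + 0 :: deadlocked
Executing b from P (initial set {m0}):
  after b @ step 1: {m1}
  ✓ P
Executing b from Q (initial set {n0}):
  after b @ step 1: ∅  — Q cannot continue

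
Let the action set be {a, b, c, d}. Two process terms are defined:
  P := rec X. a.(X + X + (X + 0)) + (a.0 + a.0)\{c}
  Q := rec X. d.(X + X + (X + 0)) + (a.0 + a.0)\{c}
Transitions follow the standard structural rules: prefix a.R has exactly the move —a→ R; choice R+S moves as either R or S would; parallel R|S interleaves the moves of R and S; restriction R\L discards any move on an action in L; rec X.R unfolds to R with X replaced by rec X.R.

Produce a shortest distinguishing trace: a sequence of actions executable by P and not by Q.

LTS(P): 3 reachable states
  m0 = rec X. a.(X + X + (X + 0)) + (a.0 + a.0)\{c} → =a=> m1, =a=> m2
  m1 = (rec X. a.(X + X + (X + 0)) + (a.0 + a.0)\{c}) + (rec X. a.(X + X + (X + 0)) + (a.0 + a.0)\{c}) + ((rec X. a.(X + X + (X + 0)) + (a.0 + a.0)\{c}) + 0) → =a=> m1, =a=> m2
  m2 = 0\{c} → ∅
LTS(Q): 3 reachable states
  n0 = rec X. d.(X + X + (X + 0)) + (a.0 + a.0)\{c} → =a=> n1, =d=> n2
  n1 = 0\{c} → ∅
  n2 = (rec X. d.(X + X + (X + 0)) + (a.0 + a.0)\{c}) + (rec X. d.(X + X + (X + 0)) + (a.0 + a.0)\{c}) + ((rec X. d.(X + X + (X + 0)) + (a.0 + a.0)\{c}) + 0) → =a=> n1, =d=> n2
Run σ = ⟨aa⟩ on P: start {m0}
  [1] a ⇒ {m1, m2}
  [2] a ⇒ {m1, m2}
  ✓ P
Run σ = ⟨aa⟩ on Q: start {n0}
  [1] a ⇒ {n1}
  [2] a ⇒ no successor for Q

aa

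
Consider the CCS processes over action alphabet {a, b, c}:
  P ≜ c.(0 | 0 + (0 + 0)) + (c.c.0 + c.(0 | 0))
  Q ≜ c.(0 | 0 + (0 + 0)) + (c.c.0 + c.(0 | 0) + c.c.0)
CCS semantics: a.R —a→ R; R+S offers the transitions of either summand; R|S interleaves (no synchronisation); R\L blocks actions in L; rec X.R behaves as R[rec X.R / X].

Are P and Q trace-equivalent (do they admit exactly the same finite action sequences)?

traces(P) = traces(Q)

LTS(P): 5 reachable states
  m0 = c.(0 | 0 + (0 + 0)) + (c.c.0 + c.(0 | 0)) → =c=> m1, =c=> m2, =c=> m3
  m1 = 0 | 0 → ∅
  m2 = 0 | 0 + (0 + 0) → ∅
  m3 = c.0 → =c=> m4
  m4 = 0 → ∅
LTS(Q): 5 reachable states
  n0 = c.(0 | 0 + (0 + 0)) + (c.c.0 + c.(0 | 0) + c.c.0) → =c=> n1, =c=> n2, =c=> n3
  n1 = 0 | 0 → ∅
  n2 = 0 | 0 + (0 + 0) → ∅
  n3 = c.0 → =c=> n4
  n4 = 0 → ∅
Coarsest stable partition (strong bisimilarity classes):
  B0 = {m0, n0}
  B1 = {m1, m2, m4, n1, n2, n4}
  B2 = {m3, n3}
m0 ∈ B0, n0 ∈ B0 → same block
Bisimilar ⇒ trace-equivalent.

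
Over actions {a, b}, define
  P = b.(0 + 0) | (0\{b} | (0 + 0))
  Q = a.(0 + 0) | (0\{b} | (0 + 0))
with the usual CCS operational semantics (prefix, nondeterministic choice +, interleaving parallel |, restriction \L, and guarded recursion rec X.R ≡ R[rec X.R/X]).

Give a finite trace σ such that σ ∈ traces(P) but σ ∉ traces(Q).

P's transition system — 2 states:
  s0 = b.(0 + 0) | (0\{b} | (0 + 0)) | =b=> s1
  s1 = (0 + 0) | (0\{b} | (0 + 0)) | ·
Q's transition system — 2 states:
  t0 = a.(0 + 0) | (0\{b} | (0 + 0)) | =a=> t1
  t1 = (0 + 0) | (0\{b} | (0 + 0)) | ·
Trace ⟨b⟩ through P, begin at {s0}:
  after b @ step 1: {s1}
  — P admits the full trace.
Trace ⟨b⟩ through Q, begin at {t0}:
  after b @ step 1: ∅ (Q stuck)

b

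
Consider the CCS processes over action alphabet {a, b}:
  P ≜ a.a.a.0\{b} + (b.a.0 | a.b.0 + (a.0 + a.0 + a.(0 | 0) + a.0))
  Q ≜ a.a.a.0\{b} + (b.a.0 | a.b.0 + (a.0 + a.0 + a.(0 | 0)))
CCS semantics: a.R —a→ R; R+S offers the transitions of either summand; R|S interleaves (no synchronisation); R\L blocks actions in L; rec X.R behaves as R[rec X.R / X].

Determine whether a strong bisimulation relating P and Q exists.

LTS(P): 13 reachable states
  p0 = a.a.a.0\{b} + (b.a.0 | a.b.0 + (a.0 + a.0 + a.(0 | 0) + a.0)) has moves =a=> p1, =a=> p2, =a=> p3, =a=> p4, =b=> p5
  p1 = 0 has moves ·
  p2 = 0 | 0 has moves ·
  p3 = a.a.0\{b} has moves =a=> p6
  p4 = b.a.0 | b.0 has moves =b=> p7, =b=> p8
  p5 = a.0 | a.b.0 has moves =a=> p7, =a=> p9
  p6 = a.0\{b} has moves =a=> p10
  p7 = a.0 | b.0 has moves =a=> p11, =b=> p12
  p8 = b.a.0 | 0 has moves =b=> p12
  p9 = 0 | a.b.0 has moves =a=> p11
  p10 = 0\{b} has moves ·
  p11 = 0 | b.0 has moves =b=> p2
  p12 = a.0 | 0 has moves =a=> p2
LTS(Q): 13 reachable states
  q0 = a.a.a.0\{b} + (b.a.0 | a.b.0 + (a.0 + a.0 + a.(0 | 0))) has moves =a=> q1, =a=> q2, =a=> q3, =a=> q4, =b=> q5
  q1 = 0 has moves ·
  q2 = 0 | 0 has moves ·
  q3 = a.a.0\{b} has moves =a=> q6
  q4 = b.a.0 | b.0 has moves =b=> q7, =b=> q8
  q5 = a.0 | a.b.0 has moves =a=> q7, =a=> q9
  q6 = a.0\{b} has moves =a=> q10
  q7 = a.0 | b.0 has moves =a=> q11, =b=> q12
  q8 = b.a.0 | 0 has moves =b=> q12
  q9 = 0 | a.b.0 has moves =a=> q11
  q10 = 0\{b} has moves ·
  q11 = 0 | b.0 has moves =b=> q2
  q12 = a.0 | 0 has moves =a=> q2
Bisimilarity quotient blocks:
  B0 = {p0, q0}
  B1 = {p1, p10, p2, q1, q10, q2}
  B2 = {p5, q5}
  B3 = {p7, q7}
  B4 = {p11, q11}
  B5 = {p12, p6, q12, q6}
  B6 = {p9, q9}
  B7 = {p4, q4}
  B8 = {p8, q8}
  B9 = {p3, q3}
p0 ∈ B0, q0 ∈ B0 → same block

P ~ Q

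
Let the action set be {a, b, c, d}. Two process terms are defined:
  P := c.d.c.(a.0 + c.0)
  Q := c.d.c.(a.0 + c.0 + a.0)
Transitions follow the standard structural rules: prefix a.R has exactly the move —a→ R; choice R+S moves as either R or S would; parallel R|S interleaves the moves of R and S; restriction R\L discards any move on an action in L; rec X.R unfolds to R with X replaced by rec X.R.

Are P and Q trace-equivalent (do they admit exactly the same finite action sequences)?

Reachable graph of P (5 states):
  m0 = c.d.c.(a.0 + c.0) has moves =c=> m1
  m1 = d.c.(a.0 + c.0) has moves =d=> m2
  m2 = c.(a.0 + c.0) has moves =c=> m3
  m3 = a.0 + c.0 has moves =a=> m4, =c=> m4
  m4 = 0 has moves (no moves)
Reachable graph of Q (5 states):
  n0 = c.d.c.(a.0 + c.0 + a.0) has moves =c=> n1
  n1 = d.c.(a.0 + c.0 + a.0) has moves =d=> n2
  n2 = c.(a.0 + c.0 + a.0) has moves =c=> n3
  n3 = a.0 + c.0 + a.0 has moves =a=> n4, =c=> n4
  n4 = 0 has moves (no moves)
Partition-refinement fixed point:
  B0 = {m0, n0}
  B1 = {m1, n1}
  B2 = {m2, n2}
  B3 = {m3, n3}
  B4 = {m4, n4}
m0 ∈ B0, n0 ∈ B0 → same block
Bisimilar ⇒ trace-equivalent.

traces(P) = traces(Q)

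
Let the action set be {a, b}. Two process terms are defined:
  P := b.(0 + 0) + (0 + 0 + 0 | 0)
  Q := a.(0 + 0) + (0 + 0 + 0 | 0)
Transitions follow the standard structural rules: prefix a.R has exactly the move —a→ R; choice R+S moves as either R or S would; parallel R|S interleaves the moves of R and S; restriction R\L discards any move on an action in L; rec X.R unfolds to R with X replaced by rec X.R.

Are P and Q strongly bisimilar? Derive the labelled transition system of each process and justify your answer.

Reachable graph of P (2 states):
  u0 = b.(0 + 0) + (0 + 0 + 0 | 0) has moves ··b··> u1
  u1 = 0 + 0 has moves stopped
Reachable graph of Q (2 states):
  v0 = a.(0 + 0) + (0 + 0 + 0 | 0) has moves ··a··> v1
  v1 = 0 + 0 has moves stopped
Coarsest stable partition (strong bisimilarity classes):
  B0 = {u0}
  B1 = {u1, v1}
  B2 = {v0}
u0 ∈ B0, v0 ∈ B2 → different blocks

NO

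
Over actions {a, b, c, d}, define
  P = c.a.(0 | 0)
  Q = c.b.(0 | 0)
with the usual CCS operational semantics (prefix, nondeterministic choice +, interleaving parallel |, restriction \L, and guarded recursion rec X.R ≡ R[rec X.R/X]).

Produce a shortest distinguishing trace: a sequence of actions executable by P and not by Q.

ca

Reachable graph of P (3 states):
  s0 = c.a.(0 | 0) | —c→ s1
  s1 = a.(0 | 0) | —a→ s2
  s2 = 0 | 0 | stopped
Reachable graph of Q (3 states):
  t0 = c.b.(0 | 0) | —c→ t1
  t1 = b.(0 | 0) | —b→ t2
  t2 = 0 | 0 | stopped
Executing ca from P (initial set {s0}):
  step 1 (c): {s1}
  step 2 (a): {s2}
  P completes σ.
Executing ca from Q (initial set {t0}):
  step 1 (c): {t1}
  step 2 (a): no successor for Q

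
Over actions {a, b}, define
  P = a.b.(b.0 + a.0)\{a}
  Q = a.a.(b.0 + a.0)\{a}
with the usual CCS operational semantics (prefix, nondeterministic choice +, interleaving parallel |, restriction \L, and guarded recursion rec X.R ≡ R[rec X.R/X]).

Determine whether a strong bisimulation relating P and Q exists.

LTS(P): 4 reachable states
  m0 = a.b.(b.0 + a.0)\{a} | —a→ m1
  m1 = b.(b.0 + a.0)\{a} | —b→ m2
  m2 = (b.0 + a.0)\{a} | —b→ m3
  m3 = 0\{a} | deadlocked
LTS(Q): 4 reachable states
  n0 = a.a.(b.0 + a.0)\{a} | —a→ n1
  n1 = a.(b.0 + a.0)\{a} | —a→ n2
  n2 = (b.0 + a.0)\{a} | —b→ n3
  n3 = 0\{a} | deadlocked
Coarsest stable partition (strong bisimilarity classes):
  B0 = {m0}
  B1 = {m1}
  B2 = {m2, n2}
  B3 = {m3, n3}
  B4 = {n0}
  B5 = {n1}
m0 ∈ B0, n0 ∈ B4 → different blocks

not bisimilar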